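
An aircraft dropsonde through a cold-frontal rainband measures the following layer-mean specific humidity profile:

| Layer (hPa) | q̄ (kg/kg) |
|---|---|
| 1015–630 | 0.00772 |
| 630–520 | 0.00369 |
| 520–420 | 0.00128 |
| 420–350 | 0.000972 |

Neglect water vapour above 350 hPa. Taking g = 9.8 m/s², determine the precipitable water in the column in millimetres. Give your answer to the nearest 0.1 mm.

Precipitable water is the column-integrated vapour mass per unit area: PW = (1/g) Σ q̄ Δp, with q in kg/kg and Δp in Pa (1 kg/m² of water = 1 mm).
Layer 1015–630 hPa: Δp = 385 hPa = 38500 Pa, q̄ = 0.00772 kg/kg → 0.00772 × 38500 / 9.8 = 30.33 mm
Layer 630–520 hPa: Δp = 110 hPa = 11000 Pa, q̄ = 0.00369 kg/kg → 0.00369 × 11000 / 9.8 = 4.14 mm
Layer 520–420 hPa: Δp = 100 hPa = 10000 Pa, q̄ = 0.00128 kg/kg → 0.00128 × 10000 / 9.8 = 1.31 mm
Layer 420–350 hPa: Δp = 70 hPa = 7000 Pa, q̄ = 0.000972 kg/kg → 0.000972 × 7000 / 9.8 = 0.69 mm
PW = 30.33 + 4.14 + 1.31 + 0.69 = 36.47 ≈ 36.5 mm.

PW ≈ 36.5 mm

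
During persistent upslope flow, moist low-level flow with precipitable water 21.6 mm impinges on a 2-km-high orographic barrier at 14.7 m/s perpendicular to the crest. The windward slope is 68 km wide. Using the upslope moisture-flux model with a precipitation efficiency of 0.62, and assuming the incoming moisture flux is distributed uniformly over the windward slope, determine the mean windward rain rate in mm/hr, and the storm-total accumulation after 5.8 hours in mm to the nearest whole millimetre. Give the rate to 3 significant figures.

R ≈ 10.4 mm/hr; total ≈ 60 mm

Incoming column moisture flux per unit ridge length: F = V × PW = 14.7 × 21.6 = 317.52 mm·m/s.
Spread over the 68 km slope with efficiency ε = 0.62: R = ε·F/W = 0.62 × 317.52 / 68000 m = 2.895e-03 mm/s.
R = 2.895e-03 × 3600 = 10.4 mm/hr.
Over 5.8 h: total = 10.4 × 5.8 = 60.32 ≈ 60 mm.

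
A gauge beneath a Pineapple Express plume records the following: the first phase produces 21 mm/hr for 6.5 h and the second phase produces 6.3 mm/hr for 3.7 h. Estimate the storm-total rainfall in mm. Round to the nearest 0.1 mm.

Total = Σ Rᵢ Δtᵢ = 21 × 6.5 + 6.3 × 3.7
      = 136.5 + 23.31 = 159.8 mm.

total ≈ 159.8 mm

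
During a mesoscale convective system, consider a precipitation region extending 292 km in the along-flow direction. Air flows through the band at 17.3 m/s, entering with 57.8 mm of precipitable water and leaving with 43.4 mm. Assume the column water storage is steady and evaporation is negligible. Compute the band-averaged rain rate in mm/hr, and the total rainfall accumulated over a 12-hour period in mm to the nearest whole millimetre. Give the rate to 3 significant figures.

Column moisture flux per unit crosswind length is F = V × PW.
Inflow: F_in = 17.3 × 57.8 = 999.94 mm·m/s
Outflow: F_out = 17.3 × 43.4 = 750.82 mm·m/s
Steady-state rate R = (F_in − F_out)/L = (999.94 − 750.82) / 292000 m = 8.532e-04 mm/s.
R = 8.532e-04 × 3600 = 3.07 mm/hr.
Over 12 h: total = 3.07 × 12 = 36.84 ≈ 37 mm.

R ≈ 3.07 mm/hr; total ≈ 37 mm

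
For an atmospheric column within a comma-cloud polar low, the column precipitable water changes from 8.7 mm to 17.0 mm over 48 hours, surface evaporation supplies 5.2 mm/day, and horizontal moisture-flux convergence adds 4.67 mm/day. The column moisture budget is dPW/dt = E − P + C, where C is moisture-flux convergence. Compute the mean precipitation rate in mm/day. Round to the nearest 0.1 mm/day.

P ≈ 5.7 mm/day

dPW/dt = (17.0 − 8.7) mm / (48/24 day) = +4.150 mm/day.
P = E + C − dPW/dt = 5.2 + (4.67) − (+4.150) = 5.7 mm/day.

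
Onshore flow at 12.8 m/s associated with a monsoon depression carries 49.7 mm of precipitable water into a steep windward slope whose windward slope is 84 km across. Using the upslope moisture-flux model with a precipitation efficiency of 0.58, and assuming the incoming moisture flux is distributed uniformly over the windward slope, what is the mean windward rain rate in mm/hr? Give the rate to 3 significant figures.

R ≈ 15.8 mm/hr

Incoming column moisture flux per unit ridge length: F = V × PW = 12.8 × 49.7 = 636.16 mm·m/s.
Spread over the 84 km slope with efficiency ε = 0.58: R = ε·F/W = 0.58 × 636.16 / 84000 m = 4.393e-03 mm/s.
R = 4.393e-03 × 3600 = 15.8 mm/hr.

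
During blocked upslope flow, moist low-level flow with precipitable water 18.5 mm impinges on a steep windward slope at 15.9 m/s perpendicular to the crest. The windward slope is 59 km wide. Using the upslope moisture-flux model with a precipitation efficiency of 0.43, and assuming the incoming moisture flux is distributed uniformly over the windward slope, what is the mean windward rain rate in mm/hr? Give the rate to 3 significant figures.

Incoming column moisture flux per unit ridge length: F = V × PW = 15.9 × 18.5 = 294.15 mm·m/s.
Spread over the 59 km slope with efficiency ε = 0.43: R = ε·F/W = 0.43 × 294.15 / 59000 m = 2.144e-03 mm/s.
R = 2.144e-03 × 3600 = 7.72 mm/hr.

R ≈ 7.72 mm/hr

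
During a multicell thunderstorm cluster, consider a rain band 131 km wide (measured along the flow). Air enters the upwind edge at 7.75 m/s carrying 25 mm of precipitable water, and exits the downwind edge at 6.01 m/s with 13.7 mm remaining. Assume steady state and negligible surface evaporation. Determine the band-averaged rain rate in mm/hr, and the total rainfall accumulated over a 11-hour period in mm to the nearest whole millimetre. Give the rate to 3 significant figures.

Column moisture flux per unit crosswind length is F = V × PW.
Inflow: F_in = 7.75 × 25 = 193.75 mm·m/s
Outflow: F_out = 6.01 × 13.7 = 82.337 mm·m/s
Steady-state rate R = (F_in − F_out)/L = (193.75 − 82.337) / 131000 m = 8.505e-04 mm/s.
R = 8.505e-04 × 3600 = 3.06 mm/hr.
Over 11 h: total = 3.06 × 11 = 33.66 ≈ 34 mm.

R ≈ 3.06 mm/hr; total ≈ 34 mm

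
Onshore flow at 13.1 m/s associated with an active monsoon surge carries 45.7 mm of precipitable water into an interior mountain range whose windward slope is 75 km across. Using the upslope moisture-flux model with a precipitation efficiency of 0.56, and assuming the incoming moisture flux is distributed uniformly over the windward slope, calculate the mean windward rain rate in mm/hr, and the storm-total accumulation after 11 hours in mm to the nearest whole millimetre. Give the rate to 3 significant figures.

R ≈ 16.1 mm/hr; total ≈ 177 mm

Incoming column moisture flux per unit ridge length: F = V × PW = 13.1 × 45.7 = 598.67 mm·m/s.
Spread over the 75 km slope with efficiency ε = 0.56: R = ε·F/W = 0.56 × 598.67 / 75000 m = 4.470e-03 mm/s.
R = 4.470e-03 × 3600 = 16.1 mm/hr.
Over 11 h: total = 16.1 × 11 = 177.1 ≈ 177 mm.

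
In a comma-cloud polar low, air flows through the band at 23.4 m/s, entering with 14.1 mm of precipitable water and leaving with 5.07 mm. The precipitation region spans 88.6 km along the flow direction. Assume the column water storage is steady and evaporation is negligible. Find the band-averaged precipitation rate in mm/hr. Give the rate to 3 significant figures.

R ≈ 8.59 mm/hr

Column moisture flux per unit crosswind length is F = V × PW.
Inflow: F_in = 23.4 × 14.1 = 329.94 mm·m/s
Outflow: F_out = 23.4 × 5.07 = 118.638 mm·m/s
Steady-state rate R = (F_in − F_out)/L = (329.94 − 118.638) / 88600 m = 2.385e-03 mm/s.
R = 2.385e-03 × 3600 = 8.59 mm/hr.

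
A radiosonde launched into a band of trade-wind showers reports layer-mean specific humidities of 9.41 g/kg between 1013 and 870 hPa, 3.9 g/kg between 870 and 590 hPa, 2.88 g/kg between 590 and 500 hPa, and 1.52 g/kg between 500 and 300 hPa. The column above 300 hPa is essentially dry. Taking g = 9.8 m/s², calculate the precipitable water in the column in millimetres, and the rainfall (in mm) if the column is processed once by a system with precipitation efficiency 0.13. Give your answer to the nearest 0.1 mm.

PW ≈ 30.6 mm; rainfall ≈ 4.0 mm

Precipitable water is the column-integrated vapour mass per unit area: PW = (1/g) Σ q̄ Δp, with q in kg/kg and Δp in Pa (1 kg/m² of water = 1 mm).
Layer 1013–870 hPa: Δp = 143 hPa = 14300 Pa, q̄ = 0.00941 kg/kg → 0.00941 × 14300 / 9.8 = 13.73 mm
Layer 870–590 hPa: Δp = 280 hPa = 28000 Pa, q̄ = 0.0039 kg/kg → 0.0039 × 28000 / 9.8 = 11.14 mm
Layer 590–500 hPa: Δp = 90 hPa = 9000 Pa, q̄ = 0.00288 kg/kg → 0.00288 × 9000 / 9.8 = 2.64 mm
Layer 500–300 hPa: Δp = 200 hPa = 20000 Pa, q̄ = 0.00152 kg/kg → 0.00152 × 20000 / 9.8 = 3.10 mm
PW = 13.73 + 11.14 + 2.64 + 3.10 = 30.61 ≈ 30.6 mm.
Rainfall = ε × PW = 0.13 × 30.6 = 4.0 mm.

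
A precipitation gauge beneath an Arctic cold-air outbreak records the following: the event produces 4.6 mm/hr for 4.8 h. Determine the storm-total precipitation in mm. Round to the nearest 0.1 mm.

Total = Σ Rᵢ Δtᵢ = 4.6 × 4.8
      = 22.08 = 22.1 mm.

total ≈ 22.1 mm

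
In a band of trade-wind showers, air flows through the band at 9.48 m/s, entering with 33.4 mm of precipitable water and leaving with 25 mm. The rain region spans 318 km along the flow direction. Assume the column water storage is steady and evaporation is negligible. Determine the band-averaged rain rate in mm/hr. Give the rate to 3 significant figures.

Column moisture flux per unit crosswind length is F = V × PW.
Inflow: F_in = 9.48 × 33.4 = 316.632 mm·m/s
Outflow: F_out = 9.48 × 25 = 237 mm·m/s
Steady-state rate R = (F_in − F_out)/L = (316.632 − 237) / 318000 m = 2.504e-04 mm/s.
R = 2.504e-04 × 3600 = 0.901 mm/hr.

R ≈ 0.901 mm/hr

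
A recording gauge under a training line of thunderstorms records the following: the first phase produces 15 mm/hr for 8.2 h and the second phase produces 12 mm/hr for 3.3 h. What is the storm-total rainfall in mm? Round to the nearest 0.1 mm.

total ≈ 162.6 mm

Total = Σ Rᵢ Δtᵢ = 15 × 8.2 + 12 × 3.3
      = 123 + 39.6 = 162.6 mm.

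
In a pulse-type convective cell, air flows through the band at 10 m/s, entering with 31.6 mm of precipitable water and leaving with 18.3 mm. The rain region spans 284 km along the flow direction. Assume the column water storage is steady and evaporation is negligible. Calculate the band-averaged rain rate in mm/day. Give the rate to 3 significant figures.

Column moisture flux per unit crosswind length is F = V × PW.
Inflow: F_in = 10 × 31.6 = 316 mm·m/s
Outflow: F_out = 10 × 18.3 = 183 mm·m/s
Steady-state rate R = (F_in − F_out)/L = (316 − 183) / 284000 m = 4.683e-04 mm/s.
R = 4.683e-04 × 3600 × 24 = 40.5 mm/day.

R ≈ 40.5 mm/day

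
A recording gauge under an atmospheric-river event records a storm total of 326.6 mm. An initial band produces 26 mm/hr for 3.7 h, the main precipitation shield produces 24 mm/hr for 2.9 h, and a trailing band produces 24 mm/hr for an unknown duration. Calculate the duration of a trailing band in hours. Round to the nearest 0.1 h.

Known phases: 26 × 3.7 + 24 × 2.9 = 96.2 + 69.6 = 165.8 mm.
Remaining depth = 326.6 − 165.8 = 160.8 mm.
Duration = 160.8 / 24 = 6.7 h.

duration ≈ 6.7 h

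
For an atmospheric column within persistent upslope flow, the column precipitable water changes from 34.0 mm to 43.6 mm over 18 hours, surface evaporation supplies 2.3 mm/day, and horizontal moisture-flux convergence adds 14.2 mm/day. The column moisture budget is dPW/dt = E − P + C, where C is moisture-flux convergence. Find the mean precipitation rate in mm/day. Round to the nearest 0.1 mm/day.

P ≈ 3.7 mm/day

dPW/dt = (43.6 − 34.0) mm / (18/24 day) = +12.800 mm/day.
P = E + C − dPW/dt = 2.3 + (14.2) − (+12.800) = 3.7 mm/day.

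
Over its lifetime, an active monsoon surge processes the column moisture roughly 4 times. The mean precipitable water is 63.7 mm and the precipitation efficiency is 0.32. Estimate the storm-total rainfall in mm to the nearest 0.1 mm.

rainfall ≈ 81.5 mm

Each cycle deposits ε × PW = 0.32 × 63.7 = 20.384 mm.
Over 4 cycles: 4 × 20.384 = 81.5 mm.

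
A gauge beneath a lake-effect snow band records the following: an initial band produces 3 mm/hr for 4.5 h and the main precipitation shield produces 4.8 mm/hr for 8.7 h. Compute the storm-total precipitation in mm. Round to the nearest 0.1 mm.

total ≈ 55.3 mm

Total = Σ Rᵢ Δtᵢ = 3 × 4.5 + 4.8 × 8.7
      = 13.5 + 41.76 = 55.3 mm.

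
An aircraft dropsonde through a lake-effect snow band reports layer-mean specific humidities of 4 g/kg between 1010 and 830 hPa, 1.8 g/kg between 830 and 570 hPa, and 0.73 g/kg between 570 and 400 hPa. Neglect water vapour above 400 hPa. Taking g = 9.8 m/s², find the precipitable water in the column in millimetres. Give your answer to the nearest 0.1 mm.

Precipitable water is the column-integrated vapour mass per unit area: PW = (1/g) Σ q̄ Δp, with q in kg/kg and Δp in Pa (1 kg/m² of water = 1 mm).
Layer 1010–830 hPa: Δp = 180 hPa = 18000 Pa, q̄ = 0.004 kg/kg → 0.004 × 18000 / 9.8 = 7.35 mm
Layer 830–570 hPa: Δp = 260 hPa = 26000 Pa, q̄ = 0.0018 kg/kg → 0.0018 × 26000 / 9.8 = 4.78 mm
Layer 570–400 hPa: Δp = 170 hPa = 17000 Pa, q̄ = 0.00073 kg/kg → 0.00073 × 17000 / 9.8 = 1.27 mm
PW = 7.35 + 4.78 + 1.27 = 13.40 ≈ 13.4 mm.

PW ≈ 13.4 mm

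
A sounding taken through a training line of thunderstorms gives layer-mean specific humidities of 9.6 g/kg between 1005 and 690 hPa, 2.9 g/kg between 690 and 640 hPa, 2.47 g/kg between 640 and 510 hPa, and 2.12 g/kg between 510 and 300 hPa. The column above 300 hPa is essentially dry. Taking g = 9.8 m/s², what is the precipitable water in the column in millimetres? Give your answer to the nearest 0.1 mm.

Precipitable water is the column-integrated vapour mass per unit area: PW = (1/g) Σ q̄ Δp, with q in kg/kg and Δp in Pa (1 kg/m² of water = 1 mm).
Layer 1005–690 hPa: Δp = 315 hPa = 31500 Pa, q̄ = 0.0096 kg/kg → 0.0096 × 31500 / 9.8 = 30.86 mm
Layer 690–640 hPa: Δp = 50 hPa = 5000 Pa, q̄ = 0.0029 kg/kg → 0.0029 × 5000 / 9.8 = 1.48 mm
Layer 640–510 hPa: Δp = 130 hPa = 13000 Pa, q̄ = 0.00247 kg/kg → 0.00247 × 13000 / 9.8 = 3.28 mm
Layer 510–300 hPa: Δp = 210 hPa = 21000 Pa, q̄ = 0.00212 kg/kg → 0.00212 × 21000 / 9.8 = 4.54 mm
PW = 30.86 + 1.48 + 3.28 + 4.54 = 40.16 ≈ 40.2 mm.

PW ≈ 40.2 mm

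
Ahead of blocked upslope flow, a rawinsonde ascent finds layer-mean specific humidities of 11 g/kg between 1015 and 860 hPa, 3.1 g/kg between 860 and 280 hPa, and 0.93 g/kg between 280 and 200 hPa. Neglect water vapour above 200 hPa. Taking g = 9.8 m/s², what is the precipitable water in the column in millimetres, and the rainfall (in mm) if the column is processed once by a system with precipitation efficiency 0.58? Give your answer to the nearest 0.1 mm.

PW ≈ 36.5 mm; rainfall ≈ 21.2 mm

Precipitable water is the column-integrated vapour mass per unit area: PW = (1/g) Σ q̄ Δp, with q in kg/kg and Δp in Pa (1 kg/m² of water = 1 mm).
Layer 1015–860 hPa: Δp = 155 hPa = 15500 Pa, q̄ = 0.011 kg/kg → 0.011 × 15500 / 9.8 = 17.40 mm
Layer 860–280 hPa: Δp = 580 hPa = 58000 Pa, q̄ = 0.0031 kg/kg → 0.0031 × 58000 / 9.8 = 18.35 mm
Layer 280–200 hPa: Δp = 80 hPa = 8000 Pa, q̄ = 0.00093 kg/kg → 0.00093 × 8000 / 9.8 = 0.76 mm
PW = 17.40 + 18.35 + 0.76 = 36.51 ≈ 36.5 mm.
Rainfall = ε × PW = 0.58 × 36.5 = 21.2 mm.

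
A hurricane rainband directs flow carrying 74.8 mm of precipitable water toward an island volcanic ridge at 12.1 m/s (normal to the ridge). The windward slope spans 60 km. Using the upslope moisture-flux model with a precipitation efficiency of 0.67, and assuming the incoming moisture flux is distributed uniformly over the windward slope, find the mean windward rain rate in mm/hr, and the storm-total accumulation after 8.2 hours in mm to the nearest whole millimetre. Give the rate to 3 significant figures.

Incoming column moisture flux per unit ridge length: F = V × PW = 12.1 × 74.8 = 905.08 mm·m/s.
Spread over the 60 km slope with efficiency ε = 0.67: R = ε·F/W = 0.67 × 905.08 / 60000 m = 1.011e-02 mm/s.
R = 1.011e-02 × 3600 = 36.4 mm/hr.
Over 8.2 h: total = 36.4 × 8.2 = 298.48 ≈ 298 mm.

R ≈ 36.4 mm/hr; total ≈ 298 mm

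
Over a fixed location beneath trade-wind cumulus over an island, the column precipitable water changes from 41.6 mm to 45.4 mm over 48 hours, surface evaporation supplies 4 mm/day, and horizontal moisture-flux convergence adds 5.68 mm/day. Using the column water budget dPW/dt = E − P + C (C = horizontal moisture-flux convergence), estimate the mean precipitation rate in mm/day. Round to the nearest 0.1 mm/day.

dPW/dt = (45.4 − 41.6) mm / (48/24 day) = +1.900 mm/day.
P = E + C − dPW/dt = 4 + (5.68) − (+1.900) = 7.8 mm/day.

P ≈ 7.8 mm/day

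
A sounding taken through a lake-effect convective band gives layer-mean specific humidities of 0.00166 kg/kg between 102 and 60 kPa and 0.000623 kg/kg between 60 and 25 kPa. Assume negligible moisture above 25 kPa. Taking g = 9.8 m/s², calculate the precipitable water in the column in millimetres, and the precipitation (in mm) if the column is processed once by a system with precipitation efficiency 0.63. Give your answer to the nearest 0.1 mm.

PW ≈ 9.3 mm; precipitation ≈ 5.9 mm

Precipitable water is the column-integrated vapour mass per unit area: PW = (1/g) Σ q̄ Δp, with q in kg/kg and Δp in Pa (1 kg/m² of water = 1 mm).
Layer 102–60 kPa: Δp = 420 hPa = 42000 Pa, q̄ = 0.00166 kg/kg → 0.00166 × 42000 / 9.8 = 7.11 mm
Layer 60–25 kPa: Δp = 350 hPa = 35000 Pa, q̄ = 0.000623 kg/kg → 0.000623 × 35000 / 9.8 = 2.23 mm
PW = 7.11 + 2.23 = 9.34 ≈ 9.3 mm.
Precipitation = ε × PW = 0.63 × 9.3 = 5.9 mm.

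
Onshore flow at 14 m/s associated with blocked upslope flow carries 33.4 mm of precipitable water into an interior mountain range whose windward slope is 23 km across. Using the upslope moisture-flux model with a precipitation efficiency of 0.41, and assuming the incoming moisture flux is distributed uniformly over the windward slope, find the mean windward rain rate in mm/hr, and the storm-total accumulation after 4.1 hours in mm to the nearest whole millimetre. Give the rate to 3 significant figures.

R ≈ 30.0 mm/hr; total ≈ 123 mm

Incoming column moisture flux per unit ridge length: F = V × PW = 14 × 33.4 = 467.6 mm·m/s.
Spread over the 23 km slope with efficiency ε = 0.41: R = ε·F/W = 0.41 × 467.6 / 23000 m = 8.335e-03 mm/s.
R = 8.335e-03 × 3600 = 30.0 mm/hr.
Over 4.1 h: total = 30.0 × 4.1 = 123 mm.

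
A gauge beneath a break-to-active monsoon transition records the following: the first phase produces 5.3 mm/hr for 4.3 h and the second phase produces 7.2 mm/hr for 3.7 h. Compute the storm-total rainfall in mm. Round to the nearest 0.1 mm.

total ≈ 49.4 mm

Total = Σ Rᵢ Δtᵢ = 5.3 × 4.3 + 7.2 × 3.7
      = 22.79 + 26.64 = 49.4 mm.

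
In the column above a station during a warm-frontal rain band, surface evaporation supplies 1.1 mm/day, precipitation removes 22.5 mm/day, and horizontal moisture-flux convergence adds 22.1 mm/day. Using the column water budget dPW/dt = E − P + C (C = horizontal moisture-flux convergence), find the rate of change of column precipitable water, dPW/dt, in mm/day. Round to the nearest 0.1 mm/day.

dPW/dt = E − P + C = 1.1 − 22.5 + (22.1) = 0.7 mm/day.

dPW/dt ≈ 0.7 mm/day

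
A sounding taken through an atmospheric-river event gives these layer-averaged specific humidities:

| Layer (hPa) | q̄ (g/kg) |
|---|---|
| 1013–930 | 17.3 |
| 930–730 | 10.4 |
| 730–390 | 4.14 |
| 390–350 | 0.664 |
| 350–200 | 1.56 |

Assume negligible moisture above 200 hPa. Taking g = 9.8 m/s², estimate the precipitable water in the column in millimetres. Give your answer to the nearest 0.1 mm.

PW ≈ 52.9 mm

Precipitable water is the column-integrated vapour mass per unit area: PW = (1/g) Σ q̄ Δp, with q in kg/kg and Δp in Pa (1 kg/m² of water = 1 mm).
Layer 1013–930 hPa: Δp = 83 hPa = 8300 Pa, q̄ = 0.0173 kg/kg → 0.0173 × 8300 / 9.8 = 14.65 mm
Layer 930–730 hPa: Δp = 200 hPa = 20000 Pa, q̄ = 0.0104 kg/kg → 0.0104 × 20000 / 9.8 = 21.22 mm
Layer 730–390 hPa: Δp = 340 hPa = 34000 Pa, q̄ = 0.00414 kg/kg → 0.00414 × 34000 / 9.8 = 14.36 mm
Layer 390–350 hPa: Δp = 40 hPa = 4000 Pa, q̄ = 0.000664 kg/kg → 0.000664 × 4000 / 9.8 = 0.27 mm
Layer 350–200 hPa: Δp = 150 hPa = 15000 Pa, q̄ = 0.00156 kg/kg → 0.00156 × 15000 / 9.8 = 2.39 mm
PW = 14.65 + 21.22 + 14.36 + 0.27 + 2.39 = 52.89 ≈ 52.9 mm.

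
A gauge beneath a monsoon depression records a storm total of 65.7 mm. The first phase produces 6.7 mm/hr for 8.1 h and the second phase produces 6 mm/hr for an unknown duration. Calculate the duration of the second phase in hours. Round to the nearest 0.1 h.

Known phases: 6.7 × 8.1 = 54.27 mm.
Remaining depth = 65.7 − 54.27 = 11.43 mm.
Duration = 11.43 / 6 = 1.9 h.

duration ≈ 1.9 h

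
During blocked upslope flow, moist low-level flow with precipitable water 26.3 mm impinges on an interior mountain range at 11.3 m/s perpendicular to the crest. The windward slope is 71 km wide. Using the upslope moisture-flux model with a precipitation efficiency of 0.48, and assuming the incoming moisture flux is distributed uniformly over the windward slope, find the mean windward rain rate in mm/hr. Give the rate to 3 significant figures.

R ≈ 7.23 mm/hr

Incoming column moisture flux per unit ridge length: F = V × PW = 11.3 × 26.3 = 297.19 mm·m/s.
Spread over the 71 km slope with efficiency ε = 0.48: R = ε·F/W = 0.48 × 297.19 / 71000 m = 2.009e-03 mm/s.
R = 2.009e-03 × 3600 = 7.23 mm/hr.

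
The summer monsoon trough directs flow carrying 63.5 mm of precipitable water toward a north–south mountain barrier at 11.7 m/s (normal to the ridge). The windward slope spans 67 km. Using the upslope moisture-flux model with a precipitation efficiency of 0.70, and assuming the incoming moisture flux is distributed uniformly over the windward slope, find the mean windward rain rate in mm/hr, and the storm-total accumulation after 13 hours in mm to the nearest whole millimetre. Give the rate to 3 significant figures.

Incoming column moisture flux per unit ridge length: F = V × PW = 11.7 × 63.5 = 742.95 mm·m/s.
Spread over the 67 km slope with efficiency ε = 0.70: R = ε·F/W = 0.70 × 742.95 / 67000 m = 7.762e-03 mm/s.
R = 7.762e-03 × 3600 = 27.9 mm/hr.
Over 13 h: total = 27.9 × 13 = 362.7 ≈ 363 mm.

R ≈ 27.9 mm/hr; total ≈ 363 mm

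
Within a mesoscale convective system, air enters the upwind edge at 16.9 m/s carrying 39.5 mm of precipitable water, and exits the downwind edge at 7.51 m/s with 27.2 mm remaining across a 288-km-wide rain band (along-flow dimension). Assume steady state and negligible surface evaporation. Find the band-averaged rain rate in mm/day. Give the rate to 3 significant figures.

Column moisture flux per unit crosswind length is F = V × PW.
Inflow: F_in = 16.9 × 39.5 = 667.55 mm·m/s
Outflow: F_out = 7.51 × 27.2 = 204.272 mm·m/s
Steady-state rate R = (F_in − F_out)/L = (667.55 − 204.272) / 288000 m = 1.609e-03 mm/s.
R = 1.609e-03 × 3600 × 24 = 139 mm/day.

R ≈ 139 mm/day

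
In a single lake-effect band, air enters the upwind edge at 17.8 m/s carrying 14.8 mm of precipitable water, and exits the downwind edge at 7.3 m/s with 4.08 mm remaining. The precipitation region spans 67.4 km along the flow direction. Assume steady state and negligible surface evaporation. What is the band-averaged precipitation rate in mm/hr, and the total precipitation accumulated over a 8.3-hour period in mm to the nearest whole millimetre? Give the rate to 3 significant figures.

R ≈ 12.5 mm/hr; total ≈ 104 mm

Column moisture flux per unit crosswind length is F = V × PW.
Inflow: F_in = 17.8 × 14.8 = 263.44 mm·m/s
Outflow: F_out = 7.3 × 4.08 = 29.784 mm·m/s
Steady-state rate R = (F_in − F_out)/L = (263.44 − 29.784) / 67400 m = 3.467e-03 mm/s.
R = 3.467e-03 × 3600 = 12.5 mm/hr.
Over 8.3 h: total = 12.5 × 8.3 = 103.75 ≈ 104 mm.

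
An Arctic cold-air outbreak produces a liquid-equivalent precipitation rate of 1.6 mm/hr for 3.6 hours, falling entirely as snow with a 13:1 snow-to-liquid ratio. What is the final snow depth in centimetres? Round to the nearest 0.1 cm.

snow depth ≈ 7.5 cm

Liquid-equivalent depth = 1.6 × 3.6 = 5.76 mm.
Snow depth = 5.76 mm × 13 = 74.88 mm = 7.5 cm.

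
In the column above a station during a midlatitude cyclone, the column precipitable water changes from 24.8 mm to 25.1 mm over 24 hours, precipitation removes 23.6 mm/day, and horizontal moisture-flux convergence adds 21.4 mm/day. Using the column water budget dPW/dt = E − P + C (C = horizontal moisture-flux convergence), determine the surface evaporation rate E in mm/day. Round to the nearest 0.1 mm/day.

dPW/dt = (25.1 − 24.8) mm / (24/24 day) = +0.300 mm/day.
E = dPW/dt + P − C = (+0.300) + 23.6 − (21.4) = 2.5 mm/day.

E ≈ 2.5 mm/day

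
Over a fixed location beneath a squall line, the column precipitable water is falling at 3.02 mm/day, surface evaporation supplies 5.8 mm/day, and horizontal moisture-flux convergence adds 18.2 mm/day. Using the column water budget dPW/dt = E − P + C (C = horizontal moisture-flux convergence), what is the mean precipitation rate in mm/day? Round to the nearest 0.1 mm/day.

dPW/dt = -3.02 mm/day.
P = E + C − dPW/dt = 5.8 + (18.2) − (-3.02) = 27.0 mm/day.

P ≈ 27.0 mm/day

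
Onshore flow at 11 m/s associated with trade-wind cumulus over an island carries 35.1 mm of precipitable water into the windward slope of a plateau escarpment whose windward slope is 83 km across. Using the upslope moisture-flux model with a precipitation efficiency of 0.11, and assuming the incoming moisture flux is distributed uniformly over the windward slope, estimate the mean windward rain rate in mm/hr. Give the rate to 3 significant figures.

Incoming column moisture flux per unit ridge length: F = V × PW = 11 × 35.1 = 386.1 mm·m/s.
Spread over the 83 km slope with efficiency ε = 0.11: R = ε·F/W = 0.11 × 386.1 / 83000 m = 5.117e-04 mm/s.
R = 5.117e-04 × 3600 = 1.84 mm/hr.

R ≈ 1.84 mm/hr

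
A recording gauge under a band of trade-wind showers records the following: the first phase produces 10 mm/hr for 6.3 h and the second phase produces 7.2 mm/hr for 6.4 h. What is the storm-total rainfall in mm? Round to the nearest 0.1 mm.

total ≈ 109.1 mm

Total = Σ Rᵢ Δtᵢ = 10 × 6.3 + 7.2 × 6.4
      = 63 + 46.08 = 109.1 mm.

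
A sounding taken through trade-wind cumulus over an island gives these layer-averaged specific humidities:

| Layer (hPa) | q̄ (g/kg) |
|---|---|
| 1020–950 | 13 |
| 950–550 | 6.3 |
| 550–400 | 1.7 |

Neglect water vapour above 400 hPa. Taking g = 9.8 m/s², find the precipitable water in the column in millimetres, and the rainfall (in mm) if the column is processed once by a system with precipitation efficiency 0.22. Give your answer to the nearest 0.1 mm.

Precipitable water is the column-integrated vapour mass per unit area: PW = (1/g) Σ q̄ Δp, with q in kg/kg and Δp in Pa (1 kg/m² of water = 1 mm).
Layer 1020–950 hPa: Δp = 70 hPa = 7000 Pa, q̄ = 0.013 kg/kg → 0.013 × 7000 / 9.8 = 9.29 mm
Layer 950–550 hPa: Δp = 400 hPa = 40000 Pa, q̄ = 0.0063 kg/kg → 0.0063 × 40000 / 9.8 = 25.71 mm
Layer 550–400 hPa: Δp = 150 hPa = 15000 Pa, q̄ = 0.0017 kg/kg → 0.0017 × 15000 / 9.8 = 2.60 mm
PW = 9.29 + 25.71 + 2.60 = 37.60 ≈ 37.6 mm.
Rainfall = ε × PW = 0.22 × 37.6 = 8.3 mm.

PW ≈ 37.6 mm; rainfall ≈ 8.3 mm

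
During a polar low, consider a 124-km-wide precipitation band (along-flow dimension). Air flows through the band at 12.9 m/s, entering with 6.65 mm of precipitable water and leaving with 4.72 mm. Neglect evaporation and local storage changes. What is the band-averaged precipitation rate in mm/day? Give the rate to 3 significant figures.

Column moisture flux per unit crosswind length is F = V × PW.
Inflow: F_in = 12.9 × 6.65 = 85.785 mm·m/s
Outflow: F_out = 12.9 × 4.72 = 60.888 mm·m/s
Steady-state rate R = (F_in − F_out)/L = (85.785 − 60.888) / 124000 m = 2.008e-04 mm/s.
R = 2.008e-04 × 3600 × 24 = 17.3 mm/day.

R ≈ 17.3 mm/day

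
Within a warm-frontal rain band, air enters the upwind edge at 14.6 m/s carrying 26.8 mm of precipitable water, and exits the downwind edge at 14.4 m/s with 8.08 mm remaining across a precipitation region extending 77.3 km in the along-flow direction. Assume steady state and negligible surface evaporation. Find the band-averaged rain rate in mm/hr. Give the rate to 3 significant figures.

R ≈ 12.8 mm/hr

Column moisture flux per unit crosswind length is F = V × PW.
Inflow: F_in = 14.6 × 26.8 = 391.28 mm·m/s
Outflow: F_out = 14.4 × 8.08 = 116.352 mm·m/s
Steady-state rate R = (F_in − F_out)/L = (391.28 − 116.352) / 77300 m = 3.557e-03 mm/s.
R = 3.557e-03 × 3600 = 12.8 mm/hr.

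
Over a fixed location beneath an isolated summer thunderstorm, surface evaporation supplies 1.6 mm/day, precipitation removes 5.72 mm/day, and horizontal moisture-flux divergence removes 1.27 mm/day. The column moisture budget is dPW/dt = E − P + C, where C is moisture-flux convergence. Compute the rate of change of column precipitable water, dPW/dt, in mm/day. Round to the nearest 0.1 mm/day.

dPW/dt = E − P + C = 1.6 − 5.72 + (-1.27) = -5.4 mm/day.

dPW/dt ≈ -5.4 mm/day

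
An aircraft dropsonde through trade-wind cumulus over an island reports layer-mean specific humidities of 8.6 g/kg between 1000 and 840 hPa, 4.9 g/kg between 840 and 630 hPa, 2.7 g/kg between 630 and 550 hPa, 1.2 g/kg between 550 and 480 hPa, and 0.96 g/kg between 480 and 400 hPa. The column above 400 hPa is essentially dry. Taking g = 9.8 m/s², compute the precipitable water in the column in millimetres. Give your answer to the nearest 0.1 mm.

PW ≈ 28.4 mm

Precipitable water is the column-integrated vapour mass per unit area: PW = (1/g) Σ q̄ Δp, with q in kg/kg and Δp in Pa (1 kg/m² of water = 1 mm).
Layer 1000–840 hPa: Δp = 160 hPa = 16000 Pa, q̄ = 0.0086 kg/kg → 0.0086 × 16000 / 9.8 = 14.04 mm
Layer 840–630 hPa: Δp = 210 hPa = 21000 Pa, q̄ = 0.0049 kg/kg → 0.0049 × 21000 / 9.8 = 10.50 mm
Layer 630–550 hPa: Δp = 80 hPa = 8000 Pa, q̄ = 0.0027 kg/kg → 0.0027 × 8000 / 9.8 = 2.20 mm
Layer 550–480 hPa: Δp = 70 hPa = 7000 Pa, q̄ = 0.0012 kg/kg → 0.0012 × 7000 / 9.8 = 0.86 mm
Layer 480–400 hPa: Δp = 80 hPa = 8000 Pa, q̄ = 0.00096 kg/kg → 0.00096 × 8000 / 9.8 = 0.78 mm
PW = 14.04 + 10.50 + 2.20 + 0.86 + 0.78 = 28.38 ≈ 28.4 mm.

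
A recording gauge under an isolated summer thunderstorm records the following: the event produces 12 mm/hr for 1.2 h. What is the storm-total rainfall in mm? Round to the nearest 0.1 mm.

total ≈ 14.4 mm

Total = Σ Rᵢ Δtᵢ = 12 × 1.2
      = 14.4 = 14.4 mm.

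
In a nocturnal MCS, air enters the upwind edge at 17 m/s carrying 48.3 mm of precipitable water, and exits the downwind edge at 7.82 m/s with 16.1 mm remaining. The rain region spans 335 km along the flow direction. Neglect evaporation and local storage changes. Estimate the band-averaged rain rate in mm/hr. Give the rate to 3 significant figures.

Column moisture flux per unit crosswind length is F = V × PW.
Inflow: F_in = 17 × 48.3 = 821.1 mm·m/s
Outflow: F_out = 7.82 × 16.1 = 125.902 mm·m/s
Steady-state rate R = (F_in − F_out)/L = (821.1 − 125.902) / 335000 m = 2.075e-03 mm/s.
R = 2.075e-03 × 3600 = 7.47 mm/hr.

R ≈ 7.47 mm/hr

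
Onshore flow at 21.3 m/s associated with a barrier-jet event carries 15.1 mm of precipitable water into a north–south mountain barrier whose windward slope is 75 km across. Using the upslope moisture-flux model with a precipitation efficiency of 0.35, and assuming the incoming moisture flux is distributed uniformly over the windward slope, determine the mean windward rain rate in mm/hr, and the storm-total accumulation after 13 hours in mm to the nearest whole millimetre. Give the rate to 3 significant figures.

R ≈ 5.40 mm/hr; total ≈ 70 mm

Incoming column moisture flux per unit ridge length: F = V × PW = 21.3 × 15.1 = 321.63 mm·m/s.
Spread over the 75 km slope with efficiency ε = 0.35: R = ε·F/W = 0.35 × 321.63 / 75000 m = 1.501e-03 mm/s.
R = 1.501e-03 × 3600 = 5.40 mm/hr.
Over 13 h: total = 5.40 × 13 = 70.2 ≈ 70 mm.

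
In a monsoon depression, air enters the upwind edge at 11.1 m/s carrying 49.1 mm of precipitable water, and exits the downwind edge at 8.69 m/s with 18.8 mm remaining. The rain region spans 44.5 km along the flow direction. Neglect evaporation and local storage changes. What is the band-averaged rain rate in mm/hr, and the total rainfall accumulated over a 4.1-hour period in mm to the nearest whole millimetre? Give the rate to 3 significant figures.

Column moisture flux per unit crosswind length is F = V × PW.
Inflow: F_in = 11.1 × 49.1 = 545.01 mm·m/s
Outflow: F_out = 8.69 × 18.8 = 163.372 mm·m/s
Steady-state rate R = (F_in − F_out)/L = (545.01 − 163.372) / 44500 m = 8.576e-03 mm/s.
R = 8.576e-03 × 3600 = 30.9 mm/hr.
Over 4.1 h: total = 30.9 × 4.1 = 126.69 ≈ 127 mm.

R ≈ 30.9 mm/hr; total ≈ 127 mm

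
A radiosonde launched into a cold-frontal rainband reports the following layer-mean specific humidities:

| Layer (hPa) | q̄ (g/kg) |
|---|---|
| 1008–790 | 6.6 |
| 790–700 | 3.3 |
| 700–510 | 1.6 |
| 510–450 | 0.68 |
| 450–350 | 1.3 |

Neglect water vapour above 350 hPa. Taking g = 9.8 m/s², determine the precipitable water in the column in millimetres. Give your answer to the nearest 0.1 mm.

Precipitable water is the column-integrated vapour mass per unit area: PW = (1/g) Σ q̄ Δp, with q in kg/kg and Δp in Pa (1 kg/m² of water = 1 mm).
Layer 1008–790 hPa: Δp = 218 hPa = 21800 Pa, q̄ = 0.0066 kg/kg → 0.0066 × 21800 / 9.8 = 14.68 mm
Layer 790–700 hPa: Δp = 90 hPa = 9000 Pa, q̄ = 0.0033 kg/kg → 0.0033 × 9000 / 9.8 = 3.03 mm
Layer 700–510 hPa: Δp = 190 hPa = 19000 Pa, q̄ = 0.0016 kg/kg → 0.0016 × 19000 / 9.8 = 3.10 mm
Layer 510–450 hPa: Δp = 60 hPa = 6000 Pa, q̄ = 0.00068 kg/kg → 0.00068 × 6000 / 9.8 = 0.42 mm
Layer 450–350 hPa: Δp = 100 hPa = 10000 Pa, q̄ = 0.0013 kg/kg → 0.0013 × 10000 / 9.8 = 1.33 mm
PW = 14.68 + 3.03 + 3.10 + 0.42 + 1.33 = 22.56 ≈ 22.6 mm.

PW ≈ 22.6 mm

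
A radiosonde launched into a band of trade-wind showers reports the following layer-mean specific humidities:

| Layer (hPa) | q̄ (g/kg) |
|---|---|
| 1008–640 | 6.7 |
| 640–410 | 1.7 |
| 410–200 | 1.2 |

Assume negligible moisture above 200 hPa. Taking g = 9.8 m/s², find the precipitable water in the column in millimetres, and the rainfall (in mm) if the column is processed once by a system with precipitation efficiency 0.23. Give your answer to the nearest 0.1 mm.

Precipitable water is the column-integrated vapour mass per unit area: PW = (1/g) Σ q̄ Δp, with q in kg/kg and Δp in Pa (1 kg/m² of water = 1 mm).
Layer 1008–640 hPa: Δp = 368 hPa = 36800 Pa, q̄ = 0.0067 kg/kg → 0.0067 × 36800 / 9.8 = 25.16 mm
Layer 640–410 hPa: Δp = 230 hPa = 23000 Pa, q̄ = 0.0017 kg/kg → 0.0017 × 23000 / 9.8 = 3.99 mm
Layer 410–200 hPa: Δp = 210 hPa = 21000 Pa, q̄ = 0.0012 kg/kg → 0.0012 × 21000 / 9.8 = 2.57 mm
PW = 25.16 + 3.99 + 2.57 = 31.72 ≈ 31.7 mm.
Rainfall = ε × PW = 0.23 × 31.7 = 7.3 mm.

PW ≈ 31.7 mm; rainfall ≈ 7.3 mm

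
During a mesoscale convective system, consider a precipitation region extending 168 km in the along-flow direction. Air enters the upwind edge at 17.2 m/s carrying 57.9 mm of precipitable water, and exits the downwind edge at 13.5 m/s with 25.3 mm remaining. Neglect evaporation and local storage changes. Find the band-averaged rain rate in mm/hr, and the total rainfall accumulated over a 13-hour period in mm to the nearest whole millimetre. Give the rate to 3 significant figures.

R ≈ 14.0 mm/hr; total ≈ 182 mm

Column moisture flux per unit crosswind length is F = V × PW.
Inflow: F_in = 17.2 × 57.9 = 995.88 mm·m/s
Outflow: F_out = 13.5 × 25.3 = 341.55 mm·m/s
Steady-state rate R = (F_in − F_out)/L = (995.88 − 341.55) / 168000 m = 3.895e-03 mm/s.
R = 3.895e-03 × 3600 = 14.0 mm/hr.
Over 13 h: total = 14.0 × 13 = 182 mm.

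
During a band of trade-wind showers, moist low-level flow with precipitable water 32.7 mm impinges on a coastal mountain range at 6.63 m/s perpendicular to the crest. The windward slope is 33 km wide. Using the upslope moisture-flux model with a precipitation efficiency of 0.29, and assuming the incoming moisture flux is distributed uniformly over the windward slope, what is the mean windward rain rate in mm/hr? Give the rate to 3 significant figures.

R ≈ 6.86 mm/hr

Incoming column moisture flux per unit ridge length: F = V × PW = 6.63 × 32.7 = 216.801 mm·m/s.
Spread over the 33 km slope with efficiency ε = 0.29: R = ε·F/W = 0.29 × 216.801 / 33000 m = 1.905e-03 mm/s.
R = 1.905e-03 × 3600 = 6.86 mm/hr.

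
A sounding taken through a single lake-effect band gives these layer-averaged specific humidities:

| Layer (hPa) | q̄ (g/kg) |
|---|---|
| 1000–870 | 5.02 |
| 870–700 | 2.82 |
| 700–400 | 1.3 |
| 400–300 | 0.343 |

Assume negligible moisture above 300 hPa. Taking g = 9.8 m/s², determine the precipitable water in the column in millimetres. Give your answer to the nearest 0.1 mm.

Precipitable water is the column-integrated vapour mass per unit area: PW = (1/g) Σ q̄ Δp, with q in kg/kg and Δp in Pa (1 kg/m² of water = 1 mm).
Layer 1000–870 hPa: Δp = 130 hPa = 13000 Pa, q̄ = 0.00502 kg/kg → 0.00502 × 13000 / 9.8 = 6.66 mm
Layer 870–700 hPa: Δp = 170 hPa = 17000 Pa, q̄ = 0.00282 kg/kg → 0.00282 × 17000 / 9.8 = 4.89 mm
Layer 700–400 hPa: Δp = 300 hPa = 30000 Pa, q̄ = 0.0013 kg/kg → 0.0013 × 30000 / 9.8 = 3.98 mm
Layer 400–300 hPa: Δp = 100 hPa = 10000 Pa, q̄ = 0.000343 kg/kg → 0.000343 × 10000 / 9.8 = 0.35 mm
PW = 6.66 + 4.89 + 3.98 + 0.35 = 15.88 ≈ 15.9 mm.

PW ≈ 15.9 mm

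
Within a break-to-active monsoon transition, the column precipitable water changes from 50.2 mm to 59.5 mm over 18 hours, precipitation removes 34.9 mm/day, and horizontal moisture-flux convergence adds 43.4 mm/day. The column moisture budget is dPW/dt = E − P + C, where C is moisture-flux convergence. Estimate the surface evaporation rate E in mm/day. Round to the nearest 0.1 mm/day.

dPW/dt = (59.5 − 50.2) mm / (18/24 day) = +12.400 mm/day.
E = dPW/dt + P − C = (+12.400) + 34.9 − (43.4) = 3.9 mm/day.

E ≈ 3.9 mm/day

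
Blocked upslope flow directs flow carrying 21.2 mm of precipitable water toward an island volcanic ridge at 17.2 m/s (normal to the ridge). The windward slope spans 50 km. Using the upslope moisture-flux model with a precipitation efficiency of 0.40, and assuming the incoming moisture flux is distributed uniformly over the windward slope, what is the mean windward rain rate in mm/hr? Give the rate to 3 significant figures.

R ≈ 10.5 mm/hr

Incoming column moisture flux per unit ridge length: F = V × PW = 17.2 × 21.2 = 364.64 mm·m/s.
Spread over the 50 km slope with efficiency ε = 0.40: R = ε·F/W = 0.40 × 364.64 / 50000 m = 2.917e-03 mm/s.
R = 2.917e-03 × 3600 = 10.5 mm/hr.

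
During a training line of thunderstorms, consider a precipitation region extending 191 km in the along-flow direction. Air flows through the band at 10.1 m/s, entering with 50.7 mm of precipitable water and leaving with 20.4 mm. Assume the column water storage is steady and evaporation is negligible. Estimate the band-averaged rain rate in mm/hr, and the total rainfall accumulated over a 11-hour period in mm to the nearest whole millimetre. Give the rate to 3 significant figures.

R ≈ 5.77 mm/hr; total ≈ 63 mm

Column moisture flux per unit crosswind length is F = V × PW.
Inflow: F_in = 10.1 × 50.7 = 512.07 mm·m/s
Outflow: F_out = 10.1 × 20.4 = 206.04 mm·m/s
Steady-state rate R = (F_in − F_out)/L = (512.07 − 206.04) / 191000 m = 1.602e-03 mm/s.
R = 1.602e-03 × 3600 = 5.77 mm/hr.
Over 11 h: total = 5.77 × 11 = 63.47 ≈ 63 mm.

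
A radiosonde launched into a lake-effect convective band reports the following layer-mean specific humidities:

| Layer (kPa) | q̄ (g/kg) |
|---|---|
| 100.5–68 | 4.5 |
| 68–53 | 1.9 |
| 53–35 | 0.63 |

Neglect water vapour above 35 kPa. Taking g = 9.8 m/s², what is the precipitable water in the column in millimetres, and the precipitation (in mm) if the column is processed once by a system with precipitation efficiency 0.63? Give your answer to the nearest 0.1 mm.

PW ≈ 19.0 mm; precipitation ≈ 12.0 mm

Precipitable water is the column-integrated vapour mass per unit area: PW = (1/g) Σ q̄ Δp, with q in kg/kg and Δp in Pa (1 kg/m² of water = 1 mm).
Layer 100.5–68 kPa: Δp = 325 hPa = 32500 Pa, q̄ = 0.0045 kg/kg → 0.0045 × 32500 / 9.8 = 14.92 mm
Layer 68–53 kPa: Δp = 150 hPa = 15000 Pa, q̄ = 0.0019 kg/kg → 0.0019 × 15000 / 9.8 = 2.91 mm
Layer 53–35 kPa: Δp = 180 hPa = 18000 Pa, q̄ = 0.00063 kg/kg → 0.00063 × 18000 / 9.8 = 1.16 mm
PW = 14.92 + 2.91 + 1.16 = 18.99 ≈ 19.0 mm.
Precipitation = ε × PW = 0.63 × 19.0 = 12.0 mm.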